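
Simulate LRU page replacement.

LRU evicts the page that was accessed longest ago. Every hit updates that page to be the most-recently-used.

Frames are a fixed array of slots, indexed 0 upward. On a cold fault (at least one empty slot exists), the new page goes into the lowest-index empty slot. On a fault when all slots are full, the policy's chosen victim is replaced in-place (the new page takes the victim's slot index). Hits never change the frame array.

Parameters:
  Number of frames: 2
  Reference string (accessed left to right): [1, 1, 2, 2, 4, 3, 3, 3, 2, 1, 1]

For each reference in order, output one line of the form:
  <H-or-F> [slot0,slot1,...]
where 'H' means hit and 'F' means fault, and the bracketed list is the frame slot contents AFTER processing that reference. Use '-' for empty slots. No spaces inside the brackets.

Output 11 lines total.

F [1,-]
H [1,-]
F [1,2]
H [1,2]
F [4,2]
F [4,3]
H [4,3]
H [4,3]
F [2,3]
F [2,1]
H [2,1]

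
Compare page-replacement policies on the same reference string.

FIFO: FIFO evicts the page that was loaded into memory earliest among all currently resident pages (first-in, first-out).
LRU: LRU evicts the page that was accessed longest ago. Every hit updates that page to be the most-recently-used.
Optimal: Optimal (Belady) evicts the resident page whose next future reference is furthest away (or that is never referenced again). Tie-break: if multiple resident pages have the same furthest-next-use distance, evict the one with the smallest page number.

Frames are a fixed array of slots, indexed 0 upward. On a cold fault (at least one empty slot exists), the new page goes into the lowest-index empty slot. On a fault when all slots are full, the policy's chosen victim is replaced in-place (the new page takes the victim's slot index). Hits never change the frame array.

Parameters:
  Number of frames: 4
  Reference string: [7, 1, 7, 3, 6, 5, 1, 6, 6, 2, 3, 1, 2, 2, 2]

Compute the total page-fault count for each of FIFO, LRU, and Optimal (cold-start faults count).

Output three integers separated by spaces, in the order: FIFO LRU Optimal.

--- FIFO ---
  step 0: ref 7 -> FAULT, frames=[7,-,-,-] (faults so far: 1)
  step 1: ref 1 -> FAULT, frames=[7,1,-,-] (faults so far: 2)
  step 2: ref 7 -> HIT, frames=[7,1,-,-] (faults so far: 2)
  step 3: ref 3 -> FAULT, frames=[7,1,3,-] (faults so far: 3)
  step 4: ref 6 -> FAULT, frames=[7,1,3,6] (faults so far: 4)
  step 5: ref 5 -> FAULT, evict 7, frames=[5,1,3,6] (faults so far: 5)
  step 6: ref 1 -> HIT, frames=[5,1,3,6] (faults so far: 5)
  step 7: ref 6 -> HIT, frames=[5,1,3,6] (faults so far: 5)
  step 8: ref 6 -> HIT, frames=[5,1,3,6] (faults so far: 5)
  step 9: ref 2 -> FAULT, evict 1, frames=[5,2,3,6] (faults so far: 6)
  step 10: ref 3 -> HIT, frames=[5,2,3,6] (faults so far: 6)
  step 11: ref 1 -> FAULT, evict 3, frames=[5,2,1,6] (faults so far: 7)
  step 12: ref 2 -> HIT, frames=[5,2,1,6] (faults so far: 7)
  step 13: ref 2 -> HIT, frames=[5,2,1,6] (faults so far: 7)
  step 14: ref 2 -> HIT, frames=[5,2,1,6] (faults so far: 7)
  FIFO total faults: 7
--- LRU ---
  step 0: ref 7 -> FAULT, frames=[7,-,-,-] (faults so far: 1)
  step 1: ref 1 -> FAULT, frames=[7,1,-,-] (faults so far: 2)
  step 2: ref 7 -> HIT, frames=[7,1,-,-] (faults so far: 2)
  step 3: ref 3 -> FAULT, frames=[7,1,3,-] (faults so far: 3)
  step 4: ref 6 -> FAULT, frames=[7,1,3,6] (faults so far: 4)
  step 5: ref 5 -> FAULT, evict 1, frames=[7,5,3,6] (faults so far: 5)
  step 6: ref 1 -> FAULT, evict 7, frames=[1,5,3,6] (faults so far: 6)
  step 7: ref 6 -> HIT, frames=[1,5,3,6] (faults so far: 6)
  step 8: ref 6 -> HIT, frames=[1,5,3,6] (faults so far: 6)
  step 9: ref 2 -> FAULT, evict 3, frames=[1,5,2,6] (faults so far: 7)
  step 10: ref 3 -> FAULT, evict 5, frames=[1,3,2,6] (faults so far: 8)
  step 11: ref 1 -> HIT, frames=[1,3,2,6] (faults so far: 8)
  step 12: ref 2 -> HIT, frames=[1,3,2,6] (faults so far: 8)
  step 13: ref 2 -> HIT, frames=[1,3,2,6] (faults so far: 8)
  step 14: ref 2 -> HIT, frames=[1,3,2,6] (faults so far: 8)
  LRU total faults: 8
--- Optimal ---
  step 0: ref 7 -> FAULT, frames=[7,-,-,-] (faults so far: 1)
  step 1: ref 1 -> FAULT, frames=[7,1,-,-] (faults so far: 2)
  step 2: ref 7 -> HIT, frames=[7,1,-,-] (faults so far: 2)
  step 3: ref 3 -> FAULT, frames=[7,1,3,-] (faults so far: 3)
  step 4: ref 6 -> FAULT, frames=[7,1,3,6] (faults so far: 4)
  step 5: ref 5 -> FAULT, evict 7, frames=[5,1,3,6] (faults so far: 5)
  step 6: ref 1 -> HIT, frames=[5,1,3,6] (faults so far: 5)
  step 7: ref 6 -> HIT, frames=[5,1,3,6] (faults so far: 5)
  step 8: ref 6 -> HIT, frames=[5,1,3,6] (faults so far: 5)
  step 9: ref 2 -> FAULT, evict 5, frames=[2,1,3,6] (faults so far: 6)
  step 10: ref 3 -> HIT, frames=[2,1,3,6] (faults so far: 6)
  step 11: ref 1 -> HIT, frames=[2,1,3,6] (faults so far: 6)
  step 12: ref 2 -> HIT, frames=[2,1,3,6] (faults so far: 6)
  step 13: ref 2 -> HIT, frames=[2,1,3,6] (faults so far: 6)
  step 14: ref 2 -> HIT, frames=[2,1,3,6] (faults so far: 6)
  Optimal total faults: 6

Answer: 7 8 6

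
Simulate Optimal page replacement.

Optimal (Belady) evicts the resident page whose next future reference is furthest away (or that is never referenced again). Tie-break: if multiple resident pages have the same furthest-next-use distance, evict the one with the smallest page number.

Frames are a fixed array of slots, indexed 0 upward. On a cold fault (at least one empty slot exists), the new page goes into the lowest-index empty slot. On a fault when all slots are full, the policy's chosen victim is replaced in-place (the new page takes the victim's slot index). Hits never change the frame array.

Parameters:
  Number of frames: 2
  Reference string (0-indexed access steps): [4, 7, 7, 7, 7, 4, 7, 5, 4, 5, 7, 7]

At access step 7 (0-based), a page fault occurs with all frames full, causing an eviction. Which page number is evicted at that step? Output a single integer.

Answer: 7

Derivation:
Step 0: ref 4 -> FAULT, frames=[4,-]
Step 1: ref 7 -> FAULT, frames=[4,7]
Step 2: ref 7 -> HIT, frames=[4,7]
Step 3: ref 7 -> HIT, frames=[4,7]
Step 4: ref 7 -> HIT, frames=[4,7]
Step 5: ref 4 -> HIT, frames=[4,7]
Step 6: ref 7 -> HIT, frames=[4,7]
Step 7: ref 5 -> FAULT, evict 7, frames=[4,5]
At step 7: evicted page 7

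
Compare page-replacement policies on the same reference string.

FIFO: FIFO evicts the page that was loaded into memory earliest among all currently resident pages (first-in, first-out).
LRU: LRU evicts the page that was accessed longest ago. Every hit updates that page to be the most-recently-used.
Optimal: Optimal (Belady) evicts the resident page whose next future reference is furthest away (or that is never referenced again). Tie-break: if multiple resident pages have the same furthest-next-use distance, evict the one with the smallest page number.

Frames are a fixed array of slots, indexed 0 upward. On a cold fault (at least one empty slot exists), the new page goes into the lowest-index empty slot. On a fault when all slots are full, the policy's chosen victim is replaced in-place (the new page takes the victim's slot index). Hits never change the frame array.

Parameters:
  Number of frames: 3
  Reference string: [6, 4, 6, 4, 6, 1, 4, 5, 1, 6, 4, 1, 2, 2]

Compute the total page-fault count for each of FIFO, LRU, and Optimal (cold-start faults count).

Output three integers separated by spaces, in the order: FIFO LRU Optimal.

--- FIFO ---
  step 0: ref 6 -> FAULT, frames=[6,-,-] (faults so far: 1)
  step 1: ref 4 -> FAULT, frames=[6,4,-] (faults so far: 2)
  step 2: ref 6 -> HIT, frames=[6,4,-] (faults so far: 2)
  step 3: ref 4 -> HIT, frames=[6,4,-] (faults so far: 2)
  step 4: ref 6 -> HIT, frames=[6,4,-] (faults so far: 2)
  step 5: ref 1 -> FAULT, frames=[6,4,1] (faults so far: 3)
  step 6: ref 4 -> HIT, frames=[6,4,1] (faults so far: 3)
  step 7: ref 5 -> FAULT, evict 6, frames=[5,4,1] (faults so far: 4)
  step 8: ref 1 -> HIT, frames=[5,4,1] (faults so far: 4)
  step 9: ref 6 -> FAULT, evict 4, frames=[5,6,1] (faults so far: 5)
  step 10: ref 4 -> FAULT, evict 1, frames=[5,6,4] (faults so far: 6)
  step 11: ref 1 -> FAULT, evict 5, frames=[1,6,4] (faults so far: 7)
  step 12: ref 2 -> FAULT, evict 6, frames=[1,2,4] (faults so far: 8)
  step 13: ref 2 -> HIT, frames=[1,2,4] (faults so far: 8)
  FIFO total faults: 8
--- LRU ---
  step 0: ref 6 -> FAULT, frames=[6,-,-] (faults so far: 1)
  step 1: ref 4 -> FAULT, frames=[6,4,-] (faults so far: 2)
  step 2: ref 6 -> HIT, frames=[6,4,-] (faults so far: 2)
  step 3: ref 4 -> HIT, frames=[6,4,-] (faults so far: 2)
  step 4: ref 6 -> HIT, frames=[6,4,-] (faults so far: 2)
  step 5: ref 1 -> FAULT, frames=[6,4,1] (faults so far: 3)
  step 6: ref 4 -> HIT, frames=[6,4,1] (faults so far: 3)
  step 7: ref 5 -> FAULT, evict 6, frames=[5,4,1] (faults so far: 4)
  step 8: ref 1 -> HIT, frames=[5,4,1] (faults so far: 4)
  step 9: ref 6 -> FAULT, evict 4, frames=[5,6,1] (faults so far: 5)
  step 10: ref 4 -> FAULT, evict 5, frames=[4,6,1] (faults so far: 6)
  step 11: ref 1 -> HIT, frames=[4,6,1] (faults so far: 6)
  step 12: ref 2 -> FAULT, evict 6, frames=[4,2,1] (faults so far: 7)
  step 13: ref 2 -> HIT, frames=[4,2,1] (faults so far: 7)
  LRU total faults: 7
--- Optimal ---
  step 0: ref 6 -> FAULT, frames=[6,-,-] (faults so far: 1)
  step 1: ref 4 -> FAULT, frames=[6,4,-] (faults so far: 2)
  step 2: ref 6 -> HIT, frames=[6,4,-] (faults so far: 2)
  step 3: ref 4 -> HIT, frames=[6,4,-] (faults so far: 2)
  step 4: ref 6 -> HIT, frames=[6,4,-] (faults so far: 2)
  step 5: ref 1 -> FAULT, frames=[6,4,1] (faults so far: 3)
  step 6: ref 4 -> HIT, frames=[6,4,1] (faults so far: 3)
  step 7: ref 5 -> FAULT, evict 4, frames=[6,5,1] (faults so far: 4)
  step 8: ref 1 -> HIT, frames=[6,5,1] (faults so far: 4)
  step 9: ref 6 -> HIT, frames=[6,5,1] (faults so far: 4)
  step 10: ref 4 -> FAULT, evict 5, frames=[6,4,1] (faults so far: 5)
  step 11: ref 1 -> HIT, frames=[6,4,1] (faults so far: 5)
  step 12: ref 2 -> FAULT, evict 1, frames=[6,4,2] (faults so far: 6)
  step 13: ref 2 -> HIT, frames=[6,4,2] (faults so far: 6)
  Optimal total faults: 6

Answer: 8 7 6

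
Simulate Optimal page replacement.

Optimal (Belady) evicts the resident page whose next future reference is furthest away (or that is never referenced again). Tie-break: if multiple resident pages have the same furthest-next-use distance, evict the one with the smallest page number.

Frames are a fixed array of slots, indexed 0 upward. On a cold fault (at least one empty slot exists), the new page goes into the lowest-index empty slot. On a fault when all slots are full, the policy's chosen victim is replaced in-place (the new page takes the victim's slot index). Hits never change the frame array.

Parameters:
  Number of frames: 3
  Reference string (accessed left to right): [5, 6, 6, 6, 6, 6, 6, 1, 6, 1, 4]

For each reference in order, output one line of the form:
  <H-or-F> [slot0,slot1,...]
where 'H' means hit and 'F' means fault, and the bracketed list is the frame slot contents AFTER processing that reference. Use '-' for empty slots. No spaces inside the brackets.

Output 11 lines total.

F [5,-,-]
F [5,6,-]
H [5,6,-]
H [5,6,-]
H [5,6,-]
H [5,6,-]
H [5,6,-]
F [5,6,1]
H [5,6,1]
H [5,6,1]
F [5,6,4]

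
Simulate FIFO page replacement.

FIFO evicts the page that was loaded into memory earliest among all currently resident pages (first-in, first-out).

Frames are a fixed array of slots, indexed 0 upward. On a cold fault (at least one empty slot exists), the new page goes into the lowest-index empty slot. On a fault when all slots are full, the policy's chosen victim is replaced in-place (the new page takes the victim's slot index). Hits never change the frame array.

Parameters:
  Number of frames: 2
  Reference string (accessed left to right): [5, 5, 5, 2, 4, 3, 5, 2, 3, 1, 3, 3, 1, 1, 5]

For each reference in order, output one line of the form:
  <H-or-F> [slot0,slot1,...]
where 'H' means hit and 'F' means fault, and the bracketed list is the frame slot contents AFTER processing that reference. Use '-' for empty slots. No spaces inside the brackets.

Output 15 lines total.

F [5,-]
H [5,-]
H [5,-]
F [5,2]
F [4,2]
F [4,3]
F [5,3]
F [5,2]
F [3,2]
F [3,1]
H [3,1]
H [3,1]
H [3,1]
H [3,1]
F [5,1]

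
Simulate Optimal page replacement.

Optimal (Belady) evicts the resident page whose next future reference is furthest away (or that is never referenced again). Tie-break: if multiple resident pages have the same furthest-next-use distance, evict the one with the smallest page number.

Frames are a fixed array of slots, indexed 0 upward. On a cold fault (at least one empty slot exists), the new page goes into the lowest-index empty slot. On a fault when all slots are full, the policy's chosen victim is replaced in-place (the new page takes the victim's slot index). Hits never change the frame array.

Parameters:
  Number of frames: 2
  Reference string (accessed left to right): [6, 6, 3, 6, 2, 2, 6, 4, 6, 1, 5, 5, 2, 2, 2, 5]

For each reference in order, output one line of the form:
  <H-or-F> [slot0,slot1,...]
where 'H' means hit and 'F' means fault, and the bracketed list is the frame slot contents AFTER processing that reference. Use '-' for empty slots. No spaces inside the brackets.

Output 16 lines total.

F [6,-]
H [6,-]
F [6,3]
H [6,3]
F [6,2]
H [6,2]
H [6,2]
F [6,4]
H [6,4]
F [6,1]
F [6,5]
H [6,5]
F [2,5]
H [2,5]
H [2,5]
H [2,5]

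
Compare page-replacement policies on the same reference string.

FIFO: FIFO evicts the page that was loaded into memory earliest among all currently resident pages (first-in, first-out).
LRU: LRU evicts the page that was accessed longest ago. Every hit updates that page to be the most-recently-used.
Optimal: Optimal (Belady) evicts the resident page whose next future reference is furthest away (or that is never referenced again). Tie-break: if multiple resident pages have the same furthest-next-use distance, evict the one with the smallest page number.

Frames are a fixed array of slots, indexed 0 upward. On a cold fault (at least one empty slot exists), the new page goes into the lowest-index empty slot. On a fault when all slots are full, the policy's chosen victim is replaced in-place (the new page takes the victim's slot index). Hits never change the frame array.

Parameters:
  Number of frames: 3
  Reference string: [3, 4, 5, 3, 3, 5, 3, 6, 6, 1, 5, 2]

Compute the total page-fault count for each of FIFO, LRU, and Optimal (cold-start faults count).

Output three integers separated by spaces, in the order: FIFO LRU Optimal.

Answer: 6 7 6

Derivation:
--- FIFO ---
  step 0: ref 3 -> FAULT, frames=[3,-,-] (faults so far: 1)
  step 1: ref 4 -> FAULT, frames=[3,4,-] (faults so far: 2)
  step 2: ref 5 -> FAULT, frames=[3,4,5] (faults so far: 3)
  step 3: ref 3 -> HIT, frames=[3,4,5] (faults so far: 3)
  step 4: ref 3 -> HIT, frames=[3,4,5] (faults so far: 3)
  step 5: ref 5 -> HIT, frames=[3,4,5] (faults so far: 3)
  step 6: ref 3 -> HIT, frames=[3,4,5] (faults so far: 3)
  step 7: ref 6 -> FAULT, evict 3, frames=[6,4,5] (faults so far: 4)
  step 8: ref 6 -> HIT, frames=[6,4,5] (faults so far: 4)
  step 9: ref 1 -> FAULT, evict 4, frames=[6,1,5] (faults so far: 5)
  step 10: ref 5 -> HIT, frames=[6,1,5] (faults so far: 5)
  step 11: ref 2 -> FAULT, evict 5, frames=[6,1,2] (faults so far: 6)
  FIFO total faults: 6
--- LRU ---
  step 0: ref 3 -> FAULT, frames=[3,-,-] (faults so far: 1)
  step 1: ref 4 -> FAULT, frames=[3,4,-] (faults so far: 2)
  step 2: ref 5 -> FAULT, frames=[3,4,5] (faults so far: 3)
  step 3: ref 3 -> HIT, frames=[3,4,5] (faults so far: 3)
  step 4: ref 3 -> HIT, frames=[3,4,5] (faults so far: 3)
  step 5: ref 5 -> HIT, frames=[3,4,5] (faults so far: 3)
  step 6: ref 3 -> HIT, frames=[3,4,5] (faults so far: 3)
  step 7: ref 6 -> FAULT, evict 4, frames=[3,6,5] (faults so far: 4)
  step 8: ref 6 -> HIT, frames=[3,6,5] (faults so far: 4)
  step 9: ref 1 -> FAULT, evict 5, frames=[3,6,1] (faults so far: 5)
  step 10: ref 5 -> FAULT, evict 3, frames=[5,6,1] (faults so far: 6)
  step 11: ref 2 -> FAULT, evict 6, frames=[5,2,1] (faults so far: 7)
  LRU total faults: 7
--- Optimal ---
  step 0: ref 3 -> FAULT, frames=[3,-,-] (faults so far: 1)
  step 1: ref 4 -> FAULT, frames=[3,4,-] (faults so far: 2)
  step 2: ref 5 -> FAULT, frames=[3,4,5] (faults so far: 3)
  step 3: ref 3 -> HIT, frames=[3,4,5] (faults so far: 3)
  step 4: ref 3 -> HIT, frames=[3,4,5] (faults so far: 3)
  step 5: ref 5 -> HIT, frames=[3,4,5] (faults so far: 3)
  step 6: ref 3 -> HIT, frames=[3,4,5] (faults so far: 3)
  step 7: ref 6 -> FAULT, evict 3, frames=[6,4,5] (faults so far: 4)
  step 8: ref 6 -> HIT, frames=[6,4,5] (faults so far: 4)
  step 9: ref 1 -> FAULT, evict 4, frames=[6,1,5] (faults so far: 5)
  step 10: ref 5 -> HIT, frames=[6,1,5] (faults so far: 5)
  step 11: ref 2 -> FAULT, evict 1, frames=[6,2,5] (faults so far: 6)
  Optimal total faults: 6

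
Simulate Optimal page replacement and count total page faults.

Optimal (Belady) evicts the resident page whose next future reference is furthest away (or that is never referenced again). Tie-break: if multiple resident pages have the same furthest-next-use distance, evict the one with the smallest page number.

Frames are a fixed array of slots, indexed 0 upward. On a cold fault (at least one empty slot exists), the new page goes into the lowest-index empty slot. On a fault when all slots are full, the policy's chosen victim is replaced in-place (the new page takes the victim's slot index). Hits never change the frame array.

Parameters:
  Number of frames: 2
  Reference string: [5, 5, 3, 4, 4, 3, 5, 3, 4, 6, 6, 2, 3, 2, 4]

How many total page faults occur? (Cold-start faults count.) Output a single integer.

Answer: 8

Derivation:
Step 0: ref 5 → FAULT, frames=[5,-]
Step 1: ref 5 → HIT, frames=[5,-]
Step 2: ref 3 → FAULT, frames=[5,3]
Step 3: ref 4 → FAULT (evict 5), frames=[4,3]
Step 4: ref 4 → HIT, frames=[4,3]
Step 5: ref 3 → HIT, frames=[4,3]
Step 6: ref 5 → FAULT (evict 4), frames=[5,3]
Step 7: ref 3 → HIT, frames=[5,3]
Step 8: ref 4 → FAULT (evict 5), frames=[4,3]
Step 9: ref 6 → FAULT (evict 4), frames=[6,3]
Step 10: ref 6 → HIT, frames=[6,3]
Step 11: ref 2 → FAULT (evict 6), frames=[2,3]
Step 12: ref 3 → HIT, frames=[2,3]
Step 13: ref 2 → HIT, frames=[2,3]
Step 14: ref 4 → FAULT (evict 2), frames=[4,3]
Total faults: 8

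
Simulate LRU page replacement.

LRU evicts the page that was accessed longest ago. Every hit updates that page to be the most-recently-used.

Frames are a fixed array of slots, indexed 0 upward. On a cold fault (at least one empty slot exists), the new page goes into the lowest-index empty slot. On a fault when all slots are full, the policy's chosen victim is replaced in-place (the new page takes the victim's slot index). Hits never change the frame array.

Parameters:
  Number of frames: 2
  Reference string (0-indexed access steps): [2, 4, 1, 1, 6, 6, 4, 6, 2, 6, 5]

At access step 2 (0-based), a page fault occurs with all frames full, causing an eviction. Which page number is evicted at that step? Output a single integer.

Step 0: ref 2 -> FAULT, frames=[2,-]
Step 1: ref 4 -> FAULT, frames=[2,4]
Step 2: ref 1 -> FAULT, evict 2, frames=[1,4]
At step 2: evicted page 2

Answer: 2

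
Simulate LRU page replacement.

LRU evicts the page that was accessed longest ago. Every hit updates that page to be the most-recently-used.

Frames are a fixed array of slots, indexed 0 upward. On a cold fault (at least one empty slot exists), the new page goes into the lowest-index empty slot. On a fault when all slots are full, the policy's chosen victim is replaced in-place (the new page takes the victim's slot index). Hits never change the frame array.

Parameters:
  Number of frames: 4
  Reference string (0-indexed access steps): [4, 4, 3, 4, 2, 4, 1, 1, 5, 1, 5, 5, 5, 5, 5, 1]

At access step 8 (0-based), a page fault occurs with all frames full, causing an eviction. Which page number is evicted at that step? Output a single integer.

Step 0: ref 4 -> FAULT, frames=[4,-,-,-]
Step 1: ref 4 -> HIT, frames=[4,-,-,-]
Step 2: ref 3 -> FAULT, frames=[4,3,-,-]
Step 3: ref 4 -> HIT, frames=[4,3,-,-]
Step 4: ref 2 -> FAULT, frames=[4,3,2,-]
Step 5: ref 4 -> HIT, frames=[4,3,2,-]
Step 6: ref 1 -> FAULT, frames=[4,3,2,1]
Step 7: ref 1 -> HIT, frames=[4,3,2,1]
Step 8: ref 5 -> FAULT, evict 3, frames=[4,5,2,1]
At step 8: evicted page 3

Answer: 3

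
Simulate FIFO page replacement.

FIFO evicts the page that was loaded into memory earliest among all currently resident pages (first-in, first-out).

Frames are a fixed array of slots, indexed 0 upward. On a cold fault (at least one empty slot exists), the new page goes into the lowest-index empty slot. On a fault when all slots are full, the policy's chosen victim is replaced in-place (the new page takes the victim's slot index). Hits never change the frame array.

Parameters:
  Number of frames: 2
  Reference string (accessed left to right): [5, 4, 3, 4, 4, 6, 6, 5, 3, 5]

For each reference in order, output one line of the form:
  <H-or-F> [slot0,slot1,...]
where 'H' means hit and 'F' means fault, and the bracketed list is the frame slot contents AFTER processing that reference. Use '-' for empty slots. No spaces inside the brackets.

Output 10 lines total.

F [5,-]
F [5,4]
F [3,4]
H [3,4]
H [3,4]
F [3,6]
H [3,6]
F [5,6]
F [5,3]
H [5,3]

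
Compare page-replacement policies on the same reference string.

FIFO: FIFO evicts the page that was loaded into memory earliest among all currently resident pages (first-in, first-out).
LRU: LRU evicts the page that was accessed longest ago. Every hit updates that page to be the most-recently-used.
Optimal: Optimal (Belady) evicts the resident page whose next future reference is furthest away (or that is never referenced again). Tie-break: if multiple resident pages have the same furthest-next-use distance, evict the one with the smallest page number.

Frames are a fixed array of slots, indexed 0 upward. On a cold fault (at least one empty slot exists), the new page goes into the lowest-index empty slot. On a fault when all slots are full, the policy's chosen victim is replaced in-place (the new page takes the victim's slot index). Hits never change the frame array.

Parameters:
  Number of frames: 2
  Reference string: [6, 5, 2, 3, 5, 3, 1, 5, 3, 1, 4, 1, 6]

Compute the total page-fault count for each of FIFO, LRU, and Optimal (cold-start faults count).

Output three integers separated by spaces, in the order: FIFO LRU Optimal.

Answer: 10 11 8

Derivation:
--- FIFO ---
  step 0: ref 6 -> FAULT, frames=[6,-] (faults so far: 1)
  step 1: ref 5 -> FAULT, frames=[6,5] (faults so far: 2)
  step 2: ref 2 -> FAULT, evict 6, frames=[2,5] (faults so far: 3)
  step 3: ref 3 -> FAULT, evict 5, frames=[2,3] (faults so far: 4)
  step 4: ref 5 -> FAULT, evict 2, frames=[5,3] (faults so far: 5)
  step 5: ref 3 -> HIT, frames=[5,3] (faults so far: 5)
  step 6: ref 1 -> FAULT, evict 3, frames=[5,1] (faults so far: 6)
  step 7: ref 5 -> HIT, frames=[5,1] (faults so far: 6)
  step 8: ref 3 -> FAULT, evict 5, frames=[3,1] (faults so far: 7)
  step 9: ref 1 -> HIT, frames=[3,1] (faults so far: 7)
  step 10: ref 4 -> FAULT, evict 1, frames=[3,4] (faults so far: 8)
  step 11: ref 1 -> FAULT, evict 3, frames=[1,4] (faults so far: 9)
  step 12: ref 6 -> FAULT, evict 4, frames=[1,6] (faults so far: 10)
  FIFO total faults: 10
--- LRU ---
  step 0: ref 6 -> FAULT, frames=[6,-] (faults so far: 1)
  step 1: ref 5 -> FAULT, frames=[6,5] (faults so far: 2)
  step 2: ref 2 -> FAULT, evict 6, frames=[2,5] (faults so far: 3)
  step 3: ref 3 -> FAULT, evict 5, frames=[2,3] (faults so far: 4)
  step 4: ref 5 -> FAULT, evict 2, frames=[5,3] (faults so far: 5)
  step 5: ref 3 -> HIT, frames=[5,3] (faults so far: 5)
  step 6: ref 1 -> FAULT, evict 5, frames=[1,3] (faults so far: 6)
  step 7: ref 5 -> FAULT, evict 3, frames=[1,5] (faults so far: 7)
  step 8: ref 3 -> FAULT, evict 1, frames=[3,5] (faults so far: 8)
  step 9: ref 1 -> FAULT, evict 5, frames=[3,1] (faults so far: 9)
  step 10: ref 4 -> FAULT, evict 3, frames=[4,1] (faults so far: 10)
  step 11: ref 1 -> HIT, frames=[4,1] (faults so far: 10)
  step 12: ref 6 -> FAULT, evict 4, frames=[6,1] (faults so far: 11)
  LRU total faults: 11
--- Optimal ---
  step 0: ref 6 -> FAULT, frames=[6,-] (faults so far: 1)
  step 1: ref 5 -> FAULT, frames=[6,5] (faults so far: 2)
  step 2: ref 2 -> FAULT, evict 6, frames=[2,5] (faults so far: 3)
  step 3: ref 3 -> FAULT, evict 2, frames=[3,5] (faults so far: 4)
  step 4: ref 5 -> HIT, frames=[3,5] (faults so far: 4)
  step 5: ref 3 -> HIT, frames=[3,5] (faults so far: 4)
  step 6: ref 1 -> FAULT, evict 3, frames=[1,5] (faults so far: 5)
  step 7: ref 5 -> HIT, frames=[1,5] (faults so far: 5)
  step 8: ref 3 -> FAULT, evict 5, frames=[1,3] (faults so far: 6)
  step 9: ref 1 -> HIT, frames=[1,3] (faults so far: 6)
  step 10: ref 4 -> FAULT, evict 3, frames=[1,4] (faults so far: 7)
  step 11: ref 1 -> HIT, frames=[1,4] (faults so far: 7)
  step 12: ref 6 -> FAULT, evict 1, frames=[6,4] (faults so far: 8)
  Optimal total faults: 8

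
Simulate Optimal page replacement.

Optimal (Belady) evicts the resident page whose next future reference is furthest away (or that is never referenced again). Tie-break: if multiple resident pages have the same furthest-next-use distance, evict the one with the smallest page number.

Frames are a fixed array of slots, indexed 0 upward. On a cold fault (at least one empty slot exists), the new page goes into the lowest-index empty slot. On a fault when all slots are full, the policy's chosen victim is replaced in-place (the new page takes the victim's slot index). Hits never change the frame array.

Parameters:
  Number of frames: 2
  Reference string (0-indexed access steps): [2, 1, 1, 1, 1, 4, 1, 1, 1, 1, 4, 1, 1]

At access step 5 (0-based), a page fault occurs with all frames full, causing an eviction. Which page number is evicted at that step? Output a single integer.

Step 0: ref 2 -> FAULT, frames=[2,-]
Step 1: ref 1 -> FAULT, frames=[2,1]
Step 2: ref 1 -> HIT, frames=[2,1]
Step 3: ref 1 -> HIT, frames=[2,1]
Step 4: ref 1 -> HIT, frames=[2,1]
Step 5: ref 4 -> FAULT, evict 2, frames=[4,1]
At step 5: evicted page 2

Answer: 2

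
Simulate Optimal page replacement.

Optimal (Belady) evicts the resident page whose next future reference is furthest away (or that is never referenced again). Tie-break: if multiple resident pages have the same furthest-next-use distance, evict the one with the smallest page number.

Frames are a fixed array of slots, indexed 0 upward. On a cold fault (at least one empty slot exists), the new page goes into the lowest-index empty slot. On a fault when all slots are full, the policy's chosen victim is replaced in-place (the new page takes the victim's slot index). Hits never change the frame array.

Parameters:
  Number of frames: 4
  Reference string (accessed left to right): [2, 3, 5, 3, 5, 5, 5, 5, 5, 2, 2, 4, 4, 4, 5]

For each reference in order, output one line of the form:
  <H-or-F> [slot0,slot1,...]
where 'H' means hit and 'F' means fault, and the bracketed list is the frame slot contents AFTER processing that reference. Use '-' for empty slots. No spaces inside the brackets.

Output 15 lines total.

F [2,-,-,-]
F [2,3,-,-]
F [2,3,5,-]
H [2,3,5,-]
H [2,3,5,-]
H [2,3,5,-]
H [2,3,5,-]
H [2,3,5,-]
H [2,3,5,-]
H [2,3,5,-]
H [2,3,5,-]
F [2,3,5,4]
H [2,3,5,4]
H [2,3,5,4]
H [2,3,5,4]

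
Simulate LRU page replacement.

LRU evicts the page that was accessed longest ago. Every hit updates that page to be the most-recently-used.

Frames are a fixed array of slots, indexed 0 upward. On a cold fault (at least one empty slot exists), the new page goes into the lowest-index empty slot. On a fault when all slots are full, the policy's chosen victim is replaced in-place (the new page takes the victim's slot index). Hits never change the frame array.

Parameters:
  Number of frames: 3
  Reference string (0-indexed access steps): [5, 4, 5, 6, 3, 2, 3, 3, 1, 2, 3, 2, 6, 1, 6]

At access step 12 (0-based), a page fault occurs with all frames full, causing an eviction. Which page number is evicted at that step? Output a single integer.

Step 0: ref 5 -> FAULT, frames=[5,-,-]
Step 1: ref 4 -> FAULT, frames=[5,4,-]
Step 2: ref 5 -> HIT, frames=[5,4,-]
Step 3: ref 6 -> FAULT, frames=[5,4,6]
Step 4: ref 3 -> FAULT, evict 4, frames=[5,3,6]
Step 5: ref 2 -> FAULT, evict 5, frames=[2,3,6]
Step 6: ref 3 -> HIT, frames=[2,3,6]
Step 7: ref 3 -> HIT, frames=[2,3,6]
Step 8: ref 1 -> FAULT, evict 6, frames=[2,3,1]
Step 9: ref 2 -> HIT, frames=[2,3,1]
Step 10: ref 3 -> HIT, frames=[2,3,1]
Step 11: ref 2 -> HIT, frames=[2,3,1]
Step 12: ref 6 -> FAULT, evict 1, frames=[2,3,6]
At step 12: evicted page 1

Answer: 1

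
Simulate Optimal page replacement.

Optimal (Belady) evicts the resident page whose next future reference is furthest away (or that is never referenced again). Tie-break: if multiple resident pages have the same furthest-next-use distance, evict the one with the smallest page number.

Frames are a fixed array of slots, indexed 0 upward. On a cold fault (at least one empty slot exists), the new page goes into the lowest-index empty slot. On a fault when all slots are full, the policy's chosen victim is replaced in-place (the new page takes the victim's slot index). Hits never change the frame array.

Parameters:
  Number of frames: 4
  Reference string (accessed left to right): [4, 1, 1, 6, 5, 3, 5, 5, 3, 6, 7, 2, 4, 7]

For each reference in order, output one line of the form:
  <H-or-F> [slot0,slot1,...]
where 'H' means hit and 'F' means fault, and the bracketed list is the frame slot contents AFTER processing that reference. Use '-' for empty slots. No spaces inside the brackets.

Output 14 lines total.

F [4,-,-,-]
F [4,1,-,-]
H [4,1,-,-]
F [4,1,6,-]
F [4,1,6,5]
F [4,3,6,5]
H [4,3,6,5]
H [4,3,6,5]
H [4,3,6,5]
H [4,3,6,5]
F [4,7,6,5]
F [4,7,6,2]
H [4,7,6,2]
H [4,7,6,2]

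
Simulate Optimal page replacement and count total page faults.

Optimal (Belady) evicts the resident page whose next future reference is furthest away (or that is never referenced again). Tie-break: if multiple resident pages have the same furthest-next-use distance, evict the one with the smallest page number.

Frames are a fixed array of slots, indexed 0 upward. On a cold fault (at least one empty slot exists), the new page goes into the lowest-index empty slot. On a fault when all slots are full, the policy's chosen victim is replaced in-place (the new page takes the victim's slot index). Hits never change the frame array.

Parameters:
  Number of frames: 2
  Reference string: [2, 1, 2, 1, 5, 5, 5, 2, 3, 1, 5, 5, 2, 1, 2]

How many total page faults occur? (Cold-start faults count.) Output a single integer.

Step 0: ref 2 → FAULT, frames=[2,-]
Step 1: ref 1 → FAULT, frames=[2,1]
Step 2: ref 2 → HIT, frames=[2,1]
Step 3: ref 1 → HIT, frames=[2,1]
Step 4: ref 5 → FAULT (evict 1), frames=[2,5]
Step 5: ref 5 → HIT, frames=[2,5]
Step 6: ref 5 → HIT, frames=[2,5]
Step 7: ref 2 → HIT, frames=[2,5]
Step 8: ref 3 → FAULT (evict 2), frames=[3,5]
Step 9: ref 1 → FAULT (evict 3), frames=[1,5]
Step 10: ref 5 → HIT, frames=[1,5]
Step 11: ref 5 → HIT, frames=[1,5]
Step 12: ref 2 → FAULT (evict 5), frames=[1,2]
Step 13: ref 1 → HIT, frames=[1,2]
Step 14: ref 2 → HIT, frames=[1,2]
Total faults: 6

Answer: 6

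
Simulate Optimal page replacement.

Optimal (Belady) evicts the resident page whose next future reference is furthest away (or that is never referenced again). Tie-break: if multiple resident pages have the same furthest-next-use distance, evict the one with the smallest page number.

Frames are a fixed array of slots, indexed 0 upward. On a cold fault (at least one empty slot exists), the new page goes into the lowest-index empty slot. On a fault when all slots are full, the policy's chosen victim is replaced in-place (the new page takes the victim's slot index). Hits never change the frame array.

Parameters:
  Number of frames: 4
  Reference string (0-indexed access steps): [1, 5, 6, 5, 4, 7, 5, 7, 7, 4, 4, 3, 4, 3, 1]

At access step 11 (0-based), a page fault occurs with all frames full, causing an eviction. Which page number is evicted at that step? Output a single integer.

Step 0: ref 1 -> FAULT, frames=[1,-,-,-]
Step 1: ref 5 -> FAULT, frames=[1,5,-,-]
Step 2: ref 6 -> FAULT, frames=[1,5,6,-]
Step 3: ref 5 -> HIT, frames=[1,5,6,-]
Step 4: ref 4 -> FAULT, frames=[1,5,6,4]
Step 5: ref 7 -> FAULT, evict 6, frames=[1,5,7,4]
Step 6: ref 5 -> HIT, frames=[1,5,7,4]
Step 7: ref 7 -> HIT, frames=[1,5,7,4]
Step 8: ref 7 -> HIT, frames=[1,5,7,4]
Step 9: ref 4 -> HIT, frames=[1,5,7,4]
Step 10: ref 4 -> HIT, frames=[1,5,7,4]
Step 11: ref 3 -> FAULT, evict 5, frames=[1,3,7,4]
At step 11: evicted page 5

Answer: 5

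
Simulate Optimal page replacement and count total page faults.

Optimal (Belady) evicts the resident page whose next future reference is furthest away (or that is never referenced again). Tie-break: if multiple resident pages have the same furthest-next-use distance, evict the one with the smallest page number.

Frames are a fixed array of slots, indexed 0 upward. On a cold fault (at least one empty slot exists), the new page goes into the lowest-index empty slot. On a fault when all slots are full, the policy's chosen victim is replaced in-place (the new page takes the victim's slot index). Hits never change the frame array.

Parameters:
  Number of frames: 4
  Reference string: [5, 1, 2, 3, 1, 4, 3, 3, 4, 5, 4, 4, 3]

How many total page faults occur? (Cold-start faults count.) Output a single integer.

Step 0: ref 5 → FAULT, frames=[5,-,-,-]
Step 1: ref 1 → FAULT, frames=[5,1,-,-]
Step 2: ref 2 → FAULT, frames=[5,1,2,-]
Step 3: ref 3 → FAULT, frames=[5,1,2,3]
Step 4: ref 1 → HIT, frames=[5,1,2,3]
Step 5: ref 4 → FAULT (evict 1), frames=[5,4,2,3]
Step 6: ref 3 → HIT, frames=[5,4,2,3]
Step 7: ref 3 → HIT, frames=[5,4,2,3]
Step 8: ref 4 → HIT, frames=[5,4,2,3]
Step 9: ref 5 → HIT, frames=[5,4,2,3]
Step 10: ref 4 → HIT, frames=[5,4,2,3]
Step 11: ref 4 → HIT, frames=[5,4,2,3]
Step 12: ref 3 → HIT, frames=[5,4,2,3]
Total faults: 5

Answer: 5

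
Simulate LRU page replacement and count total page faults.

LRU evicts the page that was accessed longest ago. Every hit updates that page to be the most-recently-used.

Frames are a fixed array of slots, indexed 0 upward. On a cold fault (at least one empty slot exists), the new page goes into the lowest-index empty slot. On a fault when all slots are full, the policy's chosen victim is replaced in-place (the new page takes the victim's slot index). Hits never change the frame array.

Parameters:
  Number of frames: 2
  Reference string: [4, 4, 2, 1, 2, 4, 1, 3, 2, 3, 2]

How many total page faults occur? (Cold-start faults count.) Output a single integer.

Step 0: ref 4 → FAULT, frames=[4,-]
Step 1: ref 4 → HIT, frames=[4,-]
Step 2: ref 2 → FAULT, frames=[4,2]
Step 3: ref 1 → FAULT (evict 4), frames=[1,2]
Step 4: ref 2 → HIT, frames=[1,2]
Step 5: ref 4 → FAULT (evict 1), frames=[4,2]
Step 6: ref 1 → FAULT (evict 2), frames=[4,1]
Step 7: ref 3 → FAULT (evict 4), frames=[3,1]
Step 8: ref 2 → FAULT (evict 1), frames=[3,2]
Step 9: ref 3 → HIT, frames=[3,2]
Step 10: ref 2 → HIT, frames=[3,2]
Total faults: 7

Answer: 7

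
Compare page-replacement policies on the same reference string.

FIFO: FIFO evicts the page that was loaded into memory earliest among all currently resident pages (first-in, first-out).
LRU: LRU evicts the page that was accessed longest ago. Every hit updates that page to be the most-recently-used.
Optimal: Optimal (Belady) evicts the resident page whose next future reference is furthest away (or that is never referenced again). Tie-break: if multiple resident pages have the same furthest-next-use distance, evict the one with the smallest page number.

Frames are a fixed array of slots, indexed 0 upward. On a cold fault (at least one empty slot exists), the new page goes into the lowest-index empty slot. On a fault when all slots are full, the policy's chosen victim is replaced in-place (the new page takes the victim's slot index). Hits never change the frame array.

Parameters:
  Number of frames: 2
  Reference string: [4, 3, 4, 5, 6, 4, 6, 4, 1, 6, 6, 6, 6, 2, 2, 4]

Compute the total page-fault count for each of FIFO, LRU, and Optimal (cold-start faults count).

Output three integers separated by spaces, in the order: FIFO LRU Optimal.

Answer: 9 9 7

Derivation:
--- FIFO ---
  step 0: ref 4 -> FAULT, frames=[4,-] (faults so far: 1)
  step 1: ref 3 -> FAULT, frames=[4,3] (faults so far: 2)
  step 2: ref 4 -> HIT, frames=[4,3] (faults so far: 2)
  step 3: ref 5 -> FAULT, evict 4, frames=[5,3] (faults so far: 3)
  step 4: ref 6 -> FAULT, evict 3, frames=[5,6] (faults so far: 4)
  step 5: ref 4 -> FAULT, evict 5, frames=[4,6] (faults so far: 5)
  step 6: ref 6 -> HIT, frames=[4,6] (faults so far: 5)
  step 7: ref 4 -> HIT, frames=[4,6] (faults so far: 5)
  step 8: ref 1 -> FAULT, evict 6, frames=[4,1] (faults so far: 6)
  step 9: ref 6 -> FAULT, evict 4, frames=[6,1] (faults so far: 7)
  step 10: ref 6 -> HIT, frames=[6,1] (faults so far: 7)
  step 11: ref 6 -> HIT, frames=[6,1] (faults so far: 7)
  step 12: ref 6 -> HIT, frames=[6,1] (faults so far: 7)
  step 13: ref 2 -> FAULT, evict 1, frames=[6,2] (faults so far: 8)
  step 14: ref 2 -> HIT, frames=[6,2] (faults so far: 8)
  step 15: ref 4 -> FAULT, evict 6, frames=[4,2] (faults so far: 9)
  FIFO total faults: 9
--- LRU ---
  step 0: ref 4 -> FAULT, frames=[4,-] (faults so far: 1)
  step 1: ref 3 -> FAULT, frames=[4,3] (faults so far: 2)
  step 2: ref 4 -> HIT, frames=[4,3] (faults so far: 2)
  step 3: ref 5 -> FAULT, evict 3, frames=[4,5] (faults so far: 3)
  step 4: ref 6 -> FAULT, evict 4, frames=[6,5] (faults so far: 4)
  step 5: ref 4 -> FAULT, evict 5, frames=[6,4] (faults so far: 5)
  step 6: ref 6 -> HIT, frames=[6,4] (faults so far: 5)
  step 7: ref 4 -> HIT, frames=[6,4] (faults so far: 5)
  step 8: ref 1 -> FAULT, evict 6, frames=[1,4] (faults so far: 6)
  step 9: ref 6 -> FAULT, evict 4, frames=[1,6] (faults so far: 7)
  step 10: ref 6 -> HIT, frames=[1,6] (faults so far: 7)
  step 11: ref 6 -> HIT, frames=[1,6] (faults so far: 7)
  step 12: ref 6 -> HIT, frames=[1,6] (faults so far: 7)
  step 13: ref 2 -> FAULT, evict 1, frames=[2,6] (faults so far: 8)
  step 14: ref 2 -> HIT, frames=[2,6] (faults so far: 8)
  step 15: ref 4 -> FAULT, evict 6, frames=[2,4] (faults so far: 9)
  LRU total faults: 9
--- Optimal ---
  step 0: ref 4 -> FAULT, frames=[4,-] (faults so far: 1)
  step 1: ref 3 -> FAULT, frames=[4,3] (faults so far: 2)
  step 2: ref 4 -> HIT, frames=[4,3] (faults so far: 2)
  step 3: ref 5 -> FAULT, evict 3, frames=[4,5] (faults so far: 3)
  step 4: ref 6 -> FAULT, evict 5, frames=[4,6] (faults so far: 4)
  step 5: ref 4 -> HIT, frames=[4,6] (faults so far: 4)
  step 6: ref 6 -> HIT, frames=[4,6] (faults so far: 4)
  step 7: ref 4 -> HIT, frames=[4,6] (faults so far: 4)
  step 8: ref 1 -> FAULT, evict 4, frames=[1,6] (faults so far: 5)
  step 9: ref 6 -> HIT, frames=[1,6] (faults so far: 5)
  step 10: ref 6 -> HIT, frames=[1,6] (faults so far: 5)
  step 11: ref 6 -> HIT, frames=[1,6] (faults so far: 5)
  step 12: ref 6 -> HIT, frames=[1,6] (faults so far: 5)
  step 13: ref 2 -> FAULT, evict 1, frames=[2,6] (faults so far: 6)
  step 14: ref 2 -> HIT, frames=[2,6] (faults so far: 6)
  step 15: ref 4 -> FAULT, evict 2, frames=[4,6] (faults so far: 7)
  Optimal total faults: 7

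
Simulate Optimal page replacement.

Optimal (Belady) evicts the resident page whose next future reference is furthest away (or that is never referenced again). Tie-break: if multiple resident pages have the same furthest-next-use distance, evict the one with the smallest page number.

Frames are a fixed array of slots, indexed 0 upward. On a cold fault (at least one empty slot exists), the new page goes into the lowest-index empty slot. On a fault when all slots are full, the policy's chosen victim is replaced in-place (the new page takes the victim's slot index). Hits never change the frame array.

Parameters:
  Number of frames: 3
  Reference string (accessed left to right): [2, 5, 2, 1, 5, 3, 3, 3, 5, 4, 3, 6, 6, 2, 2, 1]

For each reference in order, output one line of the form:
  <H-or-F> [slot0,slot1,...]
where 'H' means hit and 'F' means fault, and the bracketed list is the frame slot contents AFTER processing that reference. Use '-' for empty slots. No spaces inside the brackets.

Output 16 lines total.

F [2,-,-]
F [2,5,-]
H [2,5,-]
F [2,5,1]
H [2,5,1]
F [2,5,3]
H [2,5,3]
H [2,5,3]
H [2,5,3]
F [2,4,3]
H [2,4,3]
F [2,4,6]
H [2,4,6]
H [2,4,6]
H [2,4,6]
F [1,4,6]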